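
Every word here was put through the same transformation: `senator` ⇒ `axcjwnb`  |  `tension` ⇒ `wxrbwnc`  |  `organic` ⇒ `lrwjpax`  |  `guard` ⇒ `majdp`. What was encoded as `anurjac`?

The output letters match the input read backwards, each shifted +9: senator reversed is rotanes. Read the word backwards and shift each letter +9.
Undoing it on anurjac: shift back: a−9=r, n−9=e, u−9=l, r−9=i, j−9=a, a−9=r, c−9=t → reliart; then reverse → trailer.

trailer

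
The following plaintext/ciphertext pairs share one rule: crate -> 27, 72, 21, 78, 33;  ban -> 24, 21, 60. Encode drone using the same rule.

The formula is n = 3×(alphabet index, a=1) + 18.
For drone: d=4→30, r=18→72, o=15→63, n=14→60, e=5→33.

30, 72, 63, 60, 33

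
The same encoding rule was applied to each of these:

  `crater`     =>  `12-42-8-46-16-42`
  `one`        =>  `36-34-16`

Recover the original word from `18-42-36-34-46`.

front

c(#3)→12 and r(#18)→42: differences scale by 2, so n = 2·pos + 6. With a=1..z=26, the number is 2·pos + 6.
Decoding 18-42-36-34-46: 18→(18−6)÷2=6=f, 42→(42−6)÷2=18=r, 36→(36−6)÷2=15=o, 34→(34−6)÷2=14=n, 46→(46−6)÷2=20=t.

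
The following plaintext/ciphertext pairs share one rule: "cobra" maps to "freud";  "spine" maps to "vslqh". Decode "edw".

bat

Every letter moves 3 places later in the alphabet, wrapping around z→a.
Undoing it on edw: e−3=b, d−3=a, w−3=t.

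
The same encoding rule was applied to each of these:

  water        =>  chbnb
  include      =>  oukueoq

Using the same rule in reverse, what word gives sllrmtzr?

In water: w→c is +6, a→h is +7, t→b is +8, e→n is +9 — the shift increases by 1 each position. Letter i (0-indexed) is shifted by i+6, so successive shifts are 6, 7, 8, ….
Decoding sllrmtzr: s−6=m, l−7=e, l−8=d, r−9=i, m−10=c, t−11=i, z−12=n, r−13=e.

medicine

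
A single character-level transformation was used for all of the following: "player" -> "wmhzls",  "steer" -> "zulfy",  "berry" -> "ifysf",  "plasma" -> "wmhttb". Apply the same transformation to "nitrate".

Shifts by position in player: pos 0: p→w (+7), pos 1: l→m (+1), pos 2: a→h (+7), pos 3: y→z (+1) — repeating every 2. It's a Vigenère-style cipher with numeric key [7,1]: position i shifts by key[i mod 2].
On nitrate: n+7=u, i+1=j, t+7=a, r+1=s, a+7=h, t+1=u, e+7=l.

ujashul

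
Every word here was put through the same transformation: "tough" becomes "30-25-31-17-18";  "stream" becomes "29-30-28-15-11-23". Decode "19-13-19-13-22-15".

t is letter #20 and maps to 30: an offset of 10. Letters become their 1-based position plus 10 (so a→11, b→12, …).
Reversing it on 19-13-19-13-22-15: 19→(19−10)÷1=9=i, 13→(13−10)÷1=3=c, 19→(19−10)÷1=9=i, 13→(13−10)÷1=3=c, 22→(22−10)÷1=12=l, 15→(15−10)÷1=5=e.

icicle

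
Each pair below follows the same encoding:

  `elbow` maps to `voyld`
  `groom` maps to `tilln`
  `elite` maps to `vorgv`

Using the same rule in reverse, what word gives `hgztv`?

Each pair mirrors across the alphabet (e↔v, l↔o, b↔y): positions sum to 25. Each letter is replaced by its mirror in the alphabet: a↔z, b↔y, c↔x, and so on (the Atbash cipher).
Reversing it on hgztv: h↔s, g↔t, z↔a, t↔g, v↔e.

stage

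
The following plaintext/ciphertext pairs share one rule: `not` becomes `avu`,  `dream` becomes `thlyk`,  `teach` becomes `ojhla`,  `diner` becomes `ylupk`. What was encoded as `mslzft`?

The output letters match the input read backwards, each shifted +7: not reversed is ton. Read the word backwards and shift each letter +7.
Decoding mslzft: shift back: m−7=f, s−7=l, l−7=e, z−7=s, f−7=y, t−7=m → flesym; then reverse → myself.

myself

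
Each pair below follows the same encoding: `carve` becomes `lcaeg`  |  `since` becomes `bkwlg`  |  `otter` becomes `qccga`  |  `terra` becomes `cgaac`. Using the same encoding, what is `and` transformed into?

cwm

The shift depends on letter class: consonant c→l is +9, but vowel a→c is +2. The rule splits by letter class: vowels +2, consonants +9.
Applying it to and: a(vowel)+2=c, n(cons)+9=w, d(cons)+9=m.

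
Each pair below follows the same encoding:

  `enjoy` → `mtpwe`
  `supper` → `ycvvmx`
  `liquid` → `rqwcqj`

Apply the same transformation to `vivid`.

bqbqj

The shift depends on letter class: consonant n→t is +6, but vowel e→m is +8. Two shifts are in play — +8 for a/e/i/o/u, +6 for every other letter.
Applying it to vivid: v(cons)+6=b, i(vowel)+8=q, v(cons)+6=b, i(vowel)+8=q, d(cons)+6=j.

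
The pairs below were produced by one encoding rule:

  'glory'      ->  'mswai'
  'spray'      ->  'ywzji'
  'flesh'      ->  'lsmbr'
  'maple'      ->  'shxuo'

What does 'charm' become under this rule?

ioiaw

Each letter shifts forward by (position + 6), i.e. 6, 7, 8, … — the shift grows by one for each successive letter.
For charm: c+6=i, h+7=o, a+8=i, r+9=a, m+10=w.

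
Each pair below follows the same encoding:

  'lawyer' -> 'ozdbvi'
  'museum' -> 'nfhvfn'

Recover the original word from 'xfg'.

cut

This is the alphabet-reversal cipher (Atbash): a becomes z, b becomes y, etc.
Decoding xfg: x↔c, f↔u, g↔t.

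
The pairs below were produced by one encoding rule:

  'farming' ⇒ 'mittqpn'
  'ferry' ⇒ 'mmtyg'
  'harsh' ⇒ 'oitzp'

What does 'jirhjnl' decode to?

capable

A repeating key of period 3 is used — shifts +7, +8, +2 over and over.
Decoding jirhjnl: j−7=c, i−8=a, r−2=p, h−7=a, j−8=b, n−2=l, l−7=e.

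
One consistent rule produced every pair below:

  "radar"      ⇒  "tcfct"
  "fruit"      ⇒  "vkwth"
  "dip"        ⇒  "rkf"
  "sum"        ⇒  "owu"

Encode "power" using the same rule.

tgyqr

Two steps: reverse the string, then apply a Caesar shift of +2.
On power: reverse → rewop; then shift: r+2=t, e+2=g, w+2=y, o+2=q, p+2=r.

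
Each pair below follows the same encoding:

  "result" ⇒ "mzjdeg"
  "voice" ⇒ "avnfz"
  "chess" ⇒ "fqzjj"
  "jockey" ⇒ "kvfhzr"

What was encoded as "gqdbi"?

thumb

r(17)→m(12) and e(4)→z(25) fit y≡23x+11 (mod 26); the inverse of 23 mod 26 is 17. This is an affine cipher: with a=0,…,z=25, each position x becomes (23x+11) mod 26.
Decoding gqdbi: g(6)→17·(6−11)≡19=t; q(16)→17·(16−11)≡7=h; d(3)→17·(3−11)≡20=u; b(1)→17·(1−11)≡12=m; i(8)→17·(8−11)≡1=b (all mod 26).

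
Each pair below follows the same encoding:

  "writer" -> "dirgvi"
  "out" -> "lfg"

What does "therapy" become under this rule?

gsvizkb

Each pair mirrors across the alphabet (w↔d, r↔i, i↔r): positions sum to 25. This is the alphabet-reversal cipher (Atbash): a becomes z, b becomes y, etc.
On therapy: t↔g, h↔s, e↔v, r↔i, a↔z, p↔k, y↔b.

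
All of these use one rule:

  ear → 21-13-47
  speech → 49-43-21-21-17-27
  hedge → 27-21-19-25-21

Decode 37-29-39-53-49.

Each letter becomes 2×(its alphabet position, a=1..z=26) + 11.
Undoing it on 37-29-39-53-49: 37→(37−11)÷2=13=m, 29→(29−11)÷2=9=i, 39→(39−11)÷2=14=n, 53→(53−11)÷2=21=u, 49→(49−11)÷2=19=s.

minus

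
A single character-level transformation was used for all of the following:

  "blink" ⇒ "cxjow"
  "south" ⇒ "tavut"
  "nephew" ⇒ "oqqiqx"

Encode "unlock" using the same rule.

vzmpol

Shifts by position in blink: pos 0: b→c (+1), pos 1: l→x (+12), pos 2: i→j (+1), pos 3: n→o (+1), pos 4: k→w (+12) — repeating every 3. A repeating key of period 3 is used — shifts +1, +12, +1 over and over.
On unlock: u+1=v, n+12=z, l+1=m, o+1=p, c+12=o, k+1=l.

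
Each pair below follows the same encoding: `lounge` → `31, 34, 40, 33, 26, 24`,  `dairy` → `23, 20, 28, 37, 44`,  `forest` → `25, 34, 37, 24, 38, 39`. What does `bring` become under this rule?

21, 37, 28, 33, 26

l is letter #12 and maps to 31: an offset of 19. Letters become their 1-based position plus 19 (so a→20, b→21, …).
For bring: b=2→21, r=18→37, i=9→28, n=14→33, g=7→26.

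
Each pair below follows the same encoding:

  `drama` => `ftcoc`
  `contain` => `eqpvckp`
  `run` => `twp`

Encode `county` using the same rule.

eqwpva

Compare letters: d→f is +2, r→t is +2, a→c is +2 — a constant shift. Each letter is shifted forward by 2 in the alphabet (a Caesar shift of +2).
For county: c+2=e, o+2=q, u+2=w, n+2=p, t+2=v, y+2=a.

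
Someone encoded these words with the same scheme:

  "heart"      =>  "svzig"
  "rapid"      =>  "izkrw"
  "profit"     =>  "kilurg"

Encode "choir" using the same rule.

Each pair mirrors across the alphabet (h↔s, e↔v, a↔z): positions sum to 25. Letters are reflected about the middle of the alphabet (position → 25−position): Atbash.
For choir: c↔x, h↔s, o↔l, i↔r, r↔i.

xslri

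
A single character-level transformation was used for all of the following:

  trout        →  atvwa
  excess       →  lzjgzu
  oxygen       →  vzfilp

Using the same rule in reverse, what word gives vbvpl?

Shifts by position in trout: pos 0: t→a (+7), pos 1: r→t (+2), pos 2: o→v (+7), pos 3: u→w (+2) — repeating every 2. It's a Vigenère-style cipher with numeric key [7,2]: position i shifts by key[i mod 2].
Undoing it on vbvpl: v−7=o, b−2=z, v−7=o, p−2=n, l−7=e.

ozone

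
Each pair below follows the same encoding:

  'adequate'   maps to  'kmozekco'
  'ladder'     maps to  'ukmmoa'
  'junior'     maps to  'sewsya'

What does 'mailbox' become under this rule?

vksukyg

The shift depends on letter class: consonant d→m is +9, but vowel a→k is +10. Two shifts are in play — +10 for a/e/i/o/u, +9 for every other letter.
On mailbox: m(cons)+9=v, a(vowel)+10=k, i(vowel)+10=s, l(cons)+9=u, b(cons)+9=k, o(vowel)+10=y, x(cons)+9=g.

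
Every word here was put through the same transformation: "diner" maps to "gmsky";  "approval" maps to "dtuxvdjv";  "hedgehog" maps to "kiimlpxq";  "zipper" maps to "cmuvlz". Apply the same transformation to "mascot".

pexivb

In diner: d→g is +3, i→m is +4, n→s is +5, e→k is +6 — the shift increases by 1 each position. The shift increases by 1 at each position, starting from +3: 3, 4, 5, ….
Applying it to mascot: m+3=p, a+4=e, s+5=x, c+6=i, o+7=v, t+8=b.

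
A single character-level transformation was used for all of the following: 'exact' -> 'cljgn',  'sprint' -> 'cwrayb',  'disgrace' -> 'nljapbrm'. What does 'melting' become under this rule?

The output letters match the input read backwards, each shifted +9: exact reversed is tcaxe. Read the word backwards and shift each letter +9.
For melting: reverse → gnitlem; then shift: g+9=p, n+9=w, i+9=r, t+9=c, l+9=u, e+9=n, m+9=v.

pwrcunv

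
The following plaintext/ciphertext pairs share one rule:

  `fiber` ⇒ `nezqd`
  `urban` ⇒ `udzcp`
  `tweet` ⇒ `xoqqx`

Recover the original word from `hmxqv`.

Treating letters as 0–25, the rule is x ↦ 23x + 2 (mod 26).
Undoing it on hmxqv: h(7)→17·(7−2)≡7=h; m(12)→17·(12−2)≡14=o; x(23)→17·(23−2)≡19=t; q(16)→17·(16−2)≡4=e; v(21)→17·(21−2)≡11=l (all mod 26).

hotel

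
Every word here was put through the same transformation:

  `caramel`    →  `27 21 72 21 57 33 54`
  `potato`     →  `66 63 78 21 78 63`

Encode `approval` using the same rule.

Each letter becomes 3×(its alphabet position, a=1..z=26) + 18.
For approval: a=1→21, p=16→66, p=16→66, r=18→72, o=15→63, v=22→84, a=1→21, l=12→54.

21 66 66 72 63 84 21 54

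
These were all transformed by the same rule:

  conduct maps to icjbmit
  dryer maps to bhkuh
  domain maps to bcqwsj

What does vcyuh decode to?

power

Treating letters as 0–25, the rule is x ↦ 19x + 22 (mod 26).
Undoing it on vcyuh: v(21)→11·(21−22)≡15=p; c(2)→11·(2−22)≡14=o; y(24)→11·(24−22)≡22=w; u(20)→11·(20−22)≡4=e; h(7)→11·(7−22)≡17=r (all mod 26).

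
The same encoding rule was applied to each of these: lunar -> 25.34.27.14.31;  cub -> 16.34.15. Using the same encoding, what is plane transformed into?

29.25.14.27.18

l is letter #12 and maps to 25: an offset of 13. The number is (letter's place in the alphabet, a=1) + 13.
Applying it to plane: p=16→29, l=12→25, a=1→14, n=14→27, e=5→18.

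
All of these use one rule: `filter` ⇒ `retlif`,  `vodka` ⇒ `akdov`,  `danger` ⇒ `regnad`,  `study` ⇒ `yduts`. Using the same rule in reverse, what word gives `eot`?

The word is simply reversed.
Reversing it on eot: then reverse → toe.

toe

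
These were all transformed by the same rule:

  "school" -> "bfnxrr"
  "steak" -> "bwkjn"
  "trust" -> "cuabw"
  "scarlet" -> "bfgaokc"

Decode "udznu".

Shifts by position in school: pos 0: s→b (+9), pos 1: c→f (+3), pos 2: h→n (+6), pos 3: o→x (+9), pos 4: o→r (+3), pos 5: l→r (+6) — repeating every 3. The shifts repeat in a cycle of length 3: positions 0,1,… shift by +9, +3, +6, then the pattern repeats.
Decoding udznu: u−9=l, d−3=a, z−6=t, n−9=e, u−3=r.

later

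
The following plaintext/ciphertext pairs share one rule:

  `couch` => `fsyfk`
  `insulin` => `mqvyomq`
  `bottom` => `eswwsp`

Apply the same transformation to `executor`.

The shift depends on letter class: consonant c→f is +3, but vowel o→s is +4. Vowels shift forward by 4 and consonants shift forward by 3.
For executor: e(vowel)+4=i, x(cons)+3=a, e(vowel)+4=i, c(cons)+3=f, u(vowel)+4=y, t(cons)+3=w, o(vowel)+4=s, r(cons)+3=u.

iaifywsu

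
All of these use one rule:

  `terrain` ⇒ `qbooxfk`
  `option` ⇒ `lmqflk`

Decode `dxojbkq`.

garment

It's a constant shift of +23 (ROT23).
Undoing it on dxojbkq: d−23=g, x−23=a, o−23=r, j−23=m, b−23=e, k−23=n, q−23=t.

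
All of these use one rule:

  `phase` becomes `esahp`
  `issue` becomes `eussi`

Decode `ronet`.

The word is simply reversed.
Decoding ronet: then reverse → tenor.

tenor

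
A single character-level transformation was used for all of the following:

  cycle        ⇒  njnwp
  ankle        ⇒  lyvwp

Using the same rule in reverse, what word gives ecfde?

Compare letters: c→n is +11, y→j is +11, c→n is +11 — a constant shift. Each letter is shifted forward by 11 in the alphabet (a Caesar shift of +11).
Decoding ecfde: e−11=t, c−11=r, f−11=u, d−11=s, e−11=t.

trust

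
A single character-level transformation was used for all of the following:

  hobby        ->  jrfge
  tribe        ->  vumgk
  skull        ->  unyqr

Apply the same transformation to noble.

prfqk

In hobby: h→j is +2, o→r is +3, b→f is +4, b→g is +5 — the shift increases by 1 each position. Each letter shifts forward by (position + 2), i.e. 2, 3, 4, … — the shift grows by one for each successive letter.
For noble: n+2=p, o+3=r, b+4=f, l+5=q, e+6=k.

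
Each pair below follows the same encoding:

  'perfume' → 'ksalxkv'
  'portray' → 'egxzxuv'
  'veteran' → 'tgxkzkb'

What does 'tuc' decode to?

The output letters match the input read backwards, each shifted +6: perfume reversed is emufrep. The word is reversed, then every letter is shifted forward by 6.
Decoding tuc: shift back: t−6=n, u−6=o, c−6=w → now; then reverse → won.

won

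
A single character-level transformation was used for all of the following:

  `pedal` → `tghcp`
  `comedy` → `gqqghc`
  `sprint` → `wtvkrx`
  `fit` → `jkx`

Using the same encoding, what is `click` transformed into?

The shift depends on letter class: consonant p→t is +4, but vowel e→g is +2. Two shifts are in play — +2 for a/e/i/o/u, +4 for every other letter.
For click: c(cons)+4=g, l(cons)+4=p, i(vowel)+2=k, c(cons)+4=g, k(cons)+4=o.

gpkgo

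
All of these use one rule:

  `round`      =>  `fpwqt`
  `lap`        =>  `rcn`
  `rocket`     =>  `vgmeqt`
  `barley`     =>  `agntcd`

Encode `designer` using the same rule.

The output letters match the input read backwards, each shifted +2: round reversed is dnuor. Two steps: reverse the string, then apply a Caesar shift of +2.
Applying it to designer: reverse → rengised; then shift: r+2=t, e+2=g, n+2=p, g+2=i, i+2=k, s+2=u, e+2=g, d+2=f.

tgpikugf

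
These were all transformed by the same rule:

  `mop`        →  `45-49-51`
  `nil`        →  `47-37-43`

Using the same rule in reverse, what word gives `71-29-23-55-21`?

Each letter becomes 2×(its alphabet position, a=1..z=26) + 19.
Undoing it on 71-29-23-55-21: 71→(71−19)÷2=26=z, 29→(29−19)÷2=5=e, 23→(23−19)÷2=2=b, 55→(55−19)÷2=18=r, 21→(21−19)÷2=1=a.

zebra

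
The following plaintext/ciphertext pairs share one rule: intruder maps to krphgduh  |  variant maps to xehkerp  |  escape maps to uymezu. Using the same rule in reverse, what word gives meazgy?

This is an affine cipher: with a=0,…,z=25, each position x becomes (17x+4) mod 26.
Decoding meazgy: m(12)→23·(12−4)≡2=c; e(4)→23·(4−4)≡0=a; a(0)→23·(0−4)≡12=m; z(25)→23·(25−4)≡15=p; g(6)→23·(6−4)≡20=u; y(24)→23·(24−4)≡18=s (all mod 26).

campus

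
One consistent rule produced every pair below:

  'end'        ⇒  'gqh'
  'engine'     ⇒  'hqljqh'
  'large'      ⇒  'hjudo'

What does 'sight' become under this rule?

wkjlv

The output letters match the input read backwards, each shifted +3: end reversed is dne. The word is reversed, then every letter is shifted forward by 3.
For sight: reverse → thgis; then shift: t+3=w, h+3=k, g+3=j, i+3=l, s+3=v.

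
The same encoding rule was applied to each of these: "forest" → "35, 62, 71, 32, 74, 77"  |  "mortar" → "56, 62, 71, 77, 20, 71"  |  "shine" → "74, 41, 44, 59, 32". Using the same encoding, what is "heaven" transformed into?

41, 32, 20, 83, 32, 59

f(#6)→35 and o(#15)→62: differences scale by 3, so n = 3·pos + 17. With a=1..z=26, the number is 3·pos + 17.
Applying it to heaven: h=8→41, e=5→32, a=1→20, v=22→83, e=5→32, n=14→59.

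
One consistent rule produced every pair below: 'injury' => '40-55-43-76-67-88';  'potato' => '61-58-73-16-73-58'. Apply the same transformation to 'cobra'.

i(#9)→40 and n(#14)→55: differences scale by 3, so n = 3·pos + 13. Each letter becomes 3×(its alphabet position, a=1..z=26) + 13.
For cobra: c=3→22, o=15→58, b=2→19, r=18→67, a=1→16.

22-58-19-67-16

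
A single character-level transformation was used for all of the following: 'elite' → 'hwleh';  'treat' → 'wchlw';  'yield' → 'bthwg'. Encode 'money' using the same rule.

pzqpb

It's a Vigenère-style cipher with numeric key [3,11]: position i shifts by key[i mod 2].
On money: m+3=p, o+11=z, n+3=q, e+11=p, y+3=b.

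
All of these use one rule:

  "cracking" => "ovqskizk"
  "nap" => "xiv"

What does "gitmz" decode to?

relay

Read the word backwards and shift each letter +8.
Undoing it on gitmz: shift back: g−8=y, i−8=a, t−8=l, m−8=e, z−8=r → yaler; then reverse → relay.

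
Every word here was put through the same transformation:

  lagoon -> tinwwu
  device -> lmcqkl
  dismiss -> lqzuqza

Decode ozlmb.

greet

Shifts by position in lagoon: pos 0: l→t (+8), pos 1: a→i (+8), pos 2: g→n (+7), pos 3: o→w (+8), pos 4: o→w (+8), pos 5: n→u (+7) — repeating every 3. A repeating key of period 3 is used — shifts +8, +8, +7 over and over.
Undoing it on ozlmb: o−8=g, z−8=r, l−7=e, m−8=e, b−8=t.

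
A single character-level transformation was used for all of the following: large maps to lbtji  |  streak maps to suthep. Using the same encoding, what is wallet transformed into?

wbnoiy

In large: l→l is +0, a→b is +1, r→t is +2, g→j is +3 — the shift increases by 1 each position. Each letter shifts forward by its position index (0, 1, 2, …) — the shift grows by one for each successive letter.
Applying it to wallet: w+0=w, a+1=b, l+2=n, l+3=o, e+4=i, t+5=y.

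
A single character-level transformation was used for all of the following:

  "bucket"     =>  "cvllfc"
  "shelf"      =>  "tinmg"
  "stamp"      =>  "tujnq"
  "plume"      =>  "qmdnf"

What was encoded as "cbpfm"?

It's a Vigenère-style cipher with numeric key [1,1,9]: position i shifts by key[i mod 3].
Undoing it on cbpfm: c−1=b, b−1=a, p−9=g, f−1=e, m−1=l.

bagel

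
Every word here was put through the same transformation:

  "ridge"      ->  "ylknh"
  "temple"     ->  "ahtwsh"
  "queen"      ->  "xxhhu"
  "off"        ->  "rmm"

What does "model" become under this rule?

trkhs

Vowels shift forward by 3 and consonants shift forward by 7.
Applying it to model: m(cons)+7=t, o(vowel)+3=r, d(cons)+7=k, e(vowel)+3=h, l(cons)+7=s.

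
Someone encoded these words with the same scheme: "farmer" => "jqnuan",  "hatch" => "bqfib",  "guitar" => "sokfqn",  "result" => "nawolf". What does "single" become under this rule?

f(5)→j(9) and a(0)→q(16) fit y≡9x+16 (mod 26); the inverse of 9 mod 26 is 3. Each letter's alphabet position (a=0..z=25) is mapped through 9·x+16 mod 26 — an affine cipher.
Applying it to single: s(18)→9·18+16≡22=w; i(8)→9·8+16≡10=k; n(13)→9·13+16≡3=d; g(6)→9·6+16≡18=s; l(11)→9·11+16≡11=l; e(4)→9·4+16≡0=a (all mod 26).

wkdsla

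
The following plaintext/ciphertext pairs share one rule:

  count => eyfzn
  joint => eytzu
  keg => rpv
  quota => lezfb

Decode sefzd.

The output letters match the input read backwards, each shifted +11: count reversed is tnuoc. Read the word backwards and shift each letter +11.
Decoding sefzd: shift back: s−11=h, e−11=t, f−11=u, z−11=o, d−11=s → htuos; then reverse → south.

south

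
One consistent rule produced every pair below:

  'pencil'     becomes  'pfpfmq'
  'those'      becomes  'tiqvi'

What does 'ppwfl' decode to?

In pencil: p→p is +0, e→f is +1, n→p is +2, c→f is +3 — the shift increases by 1 each position. Letter i (0-indexed) is shifted by i+0, so successive shifts are 0, 1, 2, ….
Decoding ppwfl: p−0=p, p−1=o, w−2=u, f−3=c, l−4=h.

pouch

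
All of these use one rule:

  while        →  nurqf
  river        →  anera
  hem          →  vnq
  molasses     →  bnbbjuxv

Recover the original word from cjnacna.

retreat

The output letters match the input read backwards, each shifted +9: while reversed is elihw. Two steps: reverse the string, then apply a Caesar shift of +9.
Undoing it on cjnacna: shift back: c−9=t, j−9=a, n−9=e, a−9=r, c−9=t, n−9=e, a−9=r → taerter; then reverse → retreat.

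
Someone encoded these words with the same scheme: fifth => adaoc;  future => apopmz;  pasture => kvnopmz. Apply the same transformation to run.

mpi

Compare letters: f→a is +21, i→d is +21, f→a is +21 — a constant shift. It's a constant shift of +21 (ROT21).
On run: r+21=m, u+21=p, n+21=i.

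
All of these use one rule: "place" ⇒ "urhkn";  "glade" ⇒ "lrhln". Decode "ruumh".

In place: p→u is +5, l→r is +6, a→h is +7, c→k is +8 — the shift increases by 1 each position. Letter i (0-indexed) is shifted by i+5, so successive shifts are 5, 6, 7, ….
Undoing it on ruumh: r−5=m, u−6=o, u−7=n, m−8=e, h−9=y.

money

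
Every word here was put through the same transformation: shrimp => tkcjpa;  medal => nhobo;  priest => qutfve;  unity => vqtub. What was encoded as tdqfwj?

safety

Shifts by position in shrimp: pos 0: s→t (+1), pos 1: h→k (+3), pos 2: r→c (+11), pos 3: i→j (+1), pos 4: m→p (+3), pos 5: p→a (+11) — repeating every 3. The shifts repeat in a cycle of length 3: positions 0,1,… shift by +1, +3, +11, then the pattern repeats.
Undoing it on tdqfwj: t−1=s, d−3=a, q−11=f, f−1=e, w−3=t, j−11=y.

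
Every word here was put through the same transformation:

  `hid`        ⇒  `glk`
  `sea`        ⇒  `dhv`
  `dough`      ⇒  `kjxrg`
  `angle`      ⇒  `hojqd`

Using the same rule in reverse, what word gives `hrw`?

The output letters match the input read backwards, each shifted +3: hid reversed is dih. Read the word backwards and shift each letter +3.
Reversing it on hrw: shift back: h−3=e, r−3=o, w−3=t → eot; then reverse → toe.

toe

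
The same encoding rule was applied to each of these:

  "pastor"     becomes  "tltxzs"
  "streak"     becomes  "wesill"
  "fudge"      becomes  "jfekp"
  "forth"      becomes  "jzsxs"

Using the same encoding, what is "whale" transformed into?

asbpp

Shifts by position in pastor: pos 0: p→t (+4), pos 1: a→l (+11), pos 2: s→t (+1), pos 3: t→x (+4), pos 4: o→z (+11), pos 5: r→s (+1) — repeating every 3. A repeating key of period 3 is used — shifts +4, +11, +1 over and over.
For whale: w+4=a, h+11=s, a+1=b, l+4=p, e+11=p.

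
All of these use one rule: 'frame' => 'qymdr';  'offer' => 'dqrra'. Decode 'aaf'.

The output letters match the input read backwards, each shifted +12: frame reversed is emarf. Two steps: reverse the string, then apply a Caesar shift of +12.
Reversing it on aaf: shift back: a−12=o, a−12=o, f−12=t → oot; then reverse → too.

too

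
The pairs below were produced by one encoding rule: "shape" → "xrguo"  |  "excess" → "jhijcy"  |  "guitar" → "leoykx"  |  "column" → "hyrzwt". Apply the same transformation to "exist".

A repeating key of period 3 is used — shifts +5, +10, +6 over and over.
For exist: e+5=j, x+10=h, i+6=o, s+5=x, t+10=d.

jhoxd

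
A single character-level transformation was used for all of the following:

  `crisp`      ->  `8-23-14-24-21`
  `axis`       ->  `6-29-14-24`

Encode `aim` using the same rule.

6-14-18

c is letter #3 and maps to 8: an offset of 5. The number is (letter's place in the alphabet, a=1) + 5.
For aim: a=1→6, i=9→14, m=13→18.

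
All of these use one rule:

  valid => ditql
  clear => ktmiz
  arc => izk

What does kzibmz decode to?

Compare letters: v→d is +8, a→i is +8, l→t is +8 — a constant shift. It's a constant shift of +8 (ROT8).
Decoding kzibmz: k−8=c, z−8=r, i−8=a, b−8=t, m−8=e, z−8=r.

crater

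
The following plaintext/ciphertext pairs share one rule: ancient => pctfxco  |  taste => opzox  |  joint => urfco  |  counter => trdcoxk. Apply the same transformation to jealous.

uxpyrdz

This is an affine cipher: with a=0,…,z=25, each position x becomes (15x+15) mod 26.
For jealous: j(9)→15·9+15≡20=u; e(4)→15·4+15≡23=x; a(0)→15·0+15≡15=p; l(11)→15·11+15≡24=y; o(14)→15·14+15≡17=r; u(20)→15·20+15≡3=d; s(18)→15·18+15≡25=z (all mod 26).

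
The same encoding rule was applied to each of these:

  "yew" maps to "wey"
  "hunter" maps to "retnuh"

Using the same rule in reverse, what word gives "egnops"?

sponge

It's just the letters in reverse order.
Undoing it on egnops: then reverse → sponge.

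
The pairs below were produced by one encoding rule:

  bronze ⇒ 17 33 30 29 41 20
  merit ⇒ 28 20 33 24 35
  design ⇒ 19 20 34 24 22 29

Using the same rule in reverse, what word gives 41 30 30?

The number is (letter's place in the alphabet, a=1) + 15.
Undoing it on 41 30 30: 41→(41−15)÷1=26=z, 30→(30−15)÷1=15=o, 30→(30−15)÷1=15=o.

zoo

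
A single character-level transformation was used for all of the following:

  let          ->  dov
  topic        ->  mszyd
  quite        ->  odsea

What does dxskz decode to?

Two steps: reverse the string, then apply a Caesar shift of +10.
Reversing it on dxskz: shift back: d−10=t, x−10=n, s−10=i, k−10=a, z−10=p → tniap; then reverse → paint.

paint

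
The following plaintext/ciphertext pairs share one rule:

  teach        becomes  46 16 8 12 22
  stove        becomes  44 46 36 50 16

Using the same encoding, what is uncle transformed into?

48 34 12 30 16

t(#20)→46 and e(#5)→16: differences scale by 2, so n = 2·pos + 6. With a=1..z=26, the number is 2·pos + 6.
For uncle: u=21→48, n=14→34, c=3→12, l=12→30, e=5→16.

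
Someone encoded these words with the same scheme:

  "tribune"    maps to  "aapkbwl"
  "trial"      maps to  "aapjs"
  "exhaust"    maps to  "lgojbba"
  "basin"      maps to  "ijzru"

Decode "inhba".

beast

A repeating key of period 2 is used — shifts +7, +9 over and over.
Reversing it on inhba: i−7=b, n−9=e, h−7=a, b−9=s, a−7=t.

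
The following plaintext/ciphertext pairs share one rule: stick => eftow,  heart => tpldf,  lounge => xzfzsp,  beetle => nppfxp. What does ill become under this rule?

The rule splits by letter class: vowels +11, consonants +12.
For ill: i(vowel)+11=t, l(cons)+12=x, l(cons)+12=x.

txx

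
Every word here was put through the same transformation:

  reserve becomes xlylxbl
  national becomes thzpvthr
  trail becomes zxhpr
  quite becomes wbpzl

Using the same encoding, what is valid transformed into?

The shift depends on letter class: consonant r→x is +6, but vowel e→l is +7. Vowels shift forward by 7 and consonants shift forward by 6.
On valid: v(cons)+6=b, a(vowel)+7=h, l(cons)+6=r, i(vowel)+7=p, d(cons)+6=j.

bhrpj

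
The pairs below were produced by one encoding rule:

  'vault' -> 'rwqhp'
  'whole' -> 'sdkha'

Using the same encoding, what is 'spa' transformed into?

Compare letters: v→r is +22, a→w is +22, u→q is +22 — a constant shift. Every letter moves 22 places later in the alphabet, wrapping around z→a.
Applying it to spa: s+22=o, p+22=l, a+22=w.

olw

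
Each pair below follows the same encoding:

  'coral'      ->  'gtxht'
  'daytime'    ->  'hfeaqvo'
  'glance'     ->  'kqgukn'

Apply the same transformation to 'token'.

Letter i (0-indexed) is shifted by i+4, so successive shifts are 4, 5, 6, ….
For token: t+4=x, o+5=t, k+6=q, e+7=l, n+8=v.

xtqlv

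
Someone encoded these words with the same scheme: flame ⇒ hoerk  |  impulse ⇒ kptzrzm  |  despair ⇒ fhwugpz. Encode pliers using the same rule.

romjxz

In flame: f→h is +2, l→o is +3, a→e is +4, m→r is +5 — the shift increases by 1 each position. Each letter shifts forward by (position + 2), i.e. 2, 3, 4, … — the shift grows by one for each successive letter.
Applying it to pliers: p+2=r, l+3=o, i+4=m, e+5=j, r+6=x, s+7=z.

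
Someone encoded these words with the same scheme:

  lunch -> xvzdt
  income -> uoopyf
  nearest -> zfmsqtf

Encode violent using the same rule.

hjamqof

A repeating key of period 2 is used — shifts +12, +1 over and over.
On violent: v+12=h, i+1=j, o+12=a, l+1=m, e+12=q, n+1=o, t+12=f.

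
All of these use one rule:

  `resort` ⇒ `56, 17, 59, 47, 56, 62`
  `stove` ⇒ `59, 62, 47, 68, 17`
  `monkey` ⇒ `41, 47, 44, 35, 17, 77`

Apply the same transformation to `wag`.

71, 5, 23

With a=1..z=26, the number is 3·pos + 2.
On wag: w=23→71, a=1→5, g=7→23.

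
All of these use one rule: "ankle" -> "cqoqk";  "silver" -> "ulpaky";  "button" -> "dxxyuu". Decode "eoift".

clean

Each letter shifts forward by (position + 2), i.e. 2, 3, 4, … — the shift grows by one for each successive letter.
Reversing it on eoift: e−2=c, o−3=l, i−4=e, f−5=a, t−6=n.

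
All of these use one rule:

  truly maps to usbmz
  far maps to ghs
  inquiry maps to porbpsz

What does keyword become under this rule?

The shift depends on letter class: consonant t→u is +1, but vowel u→b is +7. Vowels shift forward by 7 and consonants shift forward by 1.
For keyword: k(cons)+1=l, e(vowel)+7=l, y(cons)+1=z, w(cons)+1=x, o(vowel)+7=v, r(cons)+1=s, d(cons)+1=e.

llzxvse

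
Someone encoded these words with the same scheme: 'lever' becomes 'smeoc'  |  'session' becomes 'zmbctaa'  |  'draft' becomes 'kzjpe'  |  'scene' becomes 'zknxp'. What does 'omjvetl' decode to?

Letter i (0-indexed) is shifted by i+7, so successive shifts are 7, 8, 9, ….
Reversing it on omjvetl: o−7=h, m−8=e, j−9=a, v−10=l, e−11=t, t−12=h, l−13=y.

healthy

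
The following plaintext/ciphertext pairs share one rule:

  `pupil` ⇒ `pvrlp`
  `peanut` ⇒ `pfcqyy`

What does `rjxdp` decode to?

rival

In pupil: p→p is +0, u→v is +1, p→r is +2, i→l is +3 — the shift increases by 1 each position. The shift increases by 1 at each position, starting from +0: 0, 1, 2, ….
Decoding rjxdp: r−0=r, j−1=i, x−2=v, d−3=a, p−4=l.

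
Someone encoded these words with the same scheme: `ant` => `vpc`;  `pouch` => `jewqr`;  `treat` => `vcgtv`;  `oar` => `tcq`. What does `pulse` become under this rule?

The output letters match the input read backwards, each shifted +2: ant reversed is tna. The word is reversed, then every letter is shifted forward by 2.
For pulse: reverse → eslup; then shift: e+2=g, s+2=u, l+2=n, u+2=w, p+2=r.

gunwr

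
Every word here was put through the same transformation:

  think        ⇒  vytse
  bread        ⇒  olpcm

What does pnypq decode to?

fence

The output letters match the input read backwards, each shifted +11: think reversed is kniht. Two steps: reverse the string, then apply a Caesar shift of +11.
Decoding pnypq: shift back: p−11=e, n−11=c, y−11=n, p−11=e, q−11=f → ecnef; then reverse → fence.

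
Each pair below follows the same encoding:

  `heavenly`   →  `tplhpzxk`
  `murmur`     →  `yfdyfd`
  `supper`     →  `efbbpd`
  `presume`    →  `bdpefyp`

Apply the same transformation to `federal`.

rpppdlx

Two shifts are in play — +11 for a/e/i/o/u, +12 for every other letter.
For federal: f(cons)+12=r, e(vowel)+11=p, d(cons)+12=p, e(vowel)+11=p, r(cons)+12=d, a(vowel)+11=l, l(cons)+12=x.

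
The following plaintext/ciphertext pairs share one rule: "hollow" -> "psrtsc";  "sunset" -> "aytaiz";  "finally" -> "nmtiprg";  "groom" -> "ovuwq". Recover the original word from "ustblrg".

monthly

Shifts by position in hollow: pos 0: h→p (+8), pos 1: o→s (+4), pos 2: l→r (+6), pos 3: l→t (+8), pos 4: o→s (+4), pos 5: w→c (+6) — repeating every 3. The shifts repeat in a cycle of length 3: positions 0,1,… shift by +8, +4, +6, then the pattern repeats.
Reversing it on ustblrg: u−8=m, s−4=o, t−6=n, b−8=t, l−4=h, r−6=l, g−8=y.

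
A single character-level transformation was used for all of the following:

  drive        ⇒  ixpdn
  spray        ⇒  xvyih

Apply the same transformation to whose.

bnvan

In drive: d→i is +5, r→x is +6, i→p is +7, v→d is +8 — the shift increases by 1 each position. Letter i (0-indexed) is shifted by i+5, so successive shifts are 5, 6, 7, ….
For whose: w+5=b, h+6=n, o+7=v, s+8=a, e+9=n.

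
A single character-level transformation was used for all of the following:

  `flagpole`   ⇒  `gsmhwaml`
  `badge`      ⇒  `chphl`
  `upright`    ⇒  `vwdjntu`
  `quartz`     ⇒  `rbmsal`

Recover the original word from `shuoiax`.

Shifts by position in flagpole: pos 0: f→g (+1), pos 1: l→s (+7), pos 2: a→m (+12), pos 3: g→h (+1), pos 4: p→w (+7), pos 5: o→a (+12) — repeating every 3. A repeating key of period 3 is used — shifts +1, +7, +12 over and over.
Reversing it on shuoiax: s−1=r, h−7=a, u−12=i, o−1=n, i−7=b, a−12=o, x−1=w.

rainbow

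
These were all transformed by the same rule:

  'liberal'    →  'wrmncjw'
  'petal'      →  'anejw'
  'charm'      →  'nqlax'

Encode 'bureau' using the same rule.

Shifts by position in liberal: pos 0: l→w (+11), pos 1: i→r (+9), pos 2: b→m (+11), pos 3: e→n (+9) — repeating every 2. The shifts repeat in a cycle of length 2: positions 0,1,… shift by +11, +9, then the pattern repeats.
Applying it to bureau: b+11=m, u+9=d, r+11=c, e+9=n, a+11=l, u+9=d.

mdcnld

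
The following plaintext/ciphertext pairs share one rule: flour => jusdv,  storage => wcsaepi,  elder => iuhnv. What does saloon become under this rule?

wjpxsw

Shifts by position in flour: pos 0: f→j (+4), pos 1: l→u (+9), pos 2: o→s (+4), pos 3: u→d (+9) — repeating every 2. A repeating key of period 2 is used — shifts +4, +9 over and over.
On saloon: s+4=w, a+9=j, l+4=p, o+9=x, o+4=s, n+9=w.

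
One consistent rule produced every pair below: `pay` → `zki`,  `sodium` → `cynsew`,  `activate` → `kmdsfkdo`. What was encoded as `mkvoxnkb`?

Compare letters: p→z is +10, a→k is +10, y→i is +10 — a constant shift. This is a Caesar cipher with shift 10.
Decoding mkvoxnkb: m−10=c, k−10=a, v−10=l, o−10=e, x−10=n, n−10=d, k−10=a, b−10=r.

calendar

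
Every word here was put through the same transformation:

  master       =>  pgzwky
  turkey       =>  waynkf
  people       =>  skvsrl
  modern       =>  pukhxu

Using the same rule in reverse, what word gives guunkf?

donkey

It's a Vigenère-style cipher with numeric key [3,6,7]: position i shifts by key[i mod 3].
Undoing it on guunkf: g−3=d, u−6=o, u−7=n, n−3=k, k−6=e, f−7=y.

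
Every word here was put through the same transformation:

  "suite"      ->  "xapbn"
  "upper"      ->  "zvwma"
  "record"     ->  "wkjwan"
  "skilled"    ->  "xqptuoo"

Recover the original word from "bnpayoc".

In suite: s→x is +5, u→a is +6, i→p is +7, t→b is +8 — the shift increases by 1 each position. Letter i (0-indexed) is shifted by i+5, so successive shifts are 5, 6, 7, ….
Reversing it on bnpayoc: b−5=w, n−6=h, p−7=i, a−8=s, y−9=p, o−10=e, c−11=r.

whisper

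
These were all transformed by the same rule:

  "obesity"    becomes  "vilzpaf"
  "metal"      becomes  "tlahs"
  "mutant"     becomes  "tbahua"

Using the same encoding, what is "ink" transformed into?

pur

Compare letters: o→v is +7, b→i is +7, e→l is +7 — a constant shift. This is a Caesar cipher with shift 7.
On ink: i+7=p, n+7=u, k+7=r.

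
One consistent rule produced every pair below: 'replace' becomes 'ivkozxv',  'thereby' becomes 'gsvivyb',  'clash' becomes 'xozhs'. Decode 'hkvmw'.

spend

Each letter is replaced by its mirror in the alphabet: a↔z, b↔y, c↔x, and so on (the Atbash cipher).
Reversing it on hkvmw: h↔s, k↔p, v↔e, m↔n, w↔d.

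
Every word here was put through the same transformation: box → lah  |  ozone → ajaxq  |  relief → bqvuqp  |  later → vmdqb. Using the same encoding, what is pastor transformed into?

zmcdab

The rule splits by letter class: vowels +12, consonants +10.
For pastor: p(cons)+10=z, a(vowel)+12=m, s(cons)+10=c, t(cons)+10=d, o(vowel)+12=a, r(cons)+10=b.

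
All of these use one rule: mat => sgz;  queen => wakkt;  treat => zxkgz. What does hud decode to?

box

Compare letters: m→s is +6, a→g is +6, t→z is +6 — a constant shift. Each letter is shifted forward by 6 in the alphabet (a Caesar shift of +6).
Undoing it on hud: h−6=b, u−6=o, d−6=x.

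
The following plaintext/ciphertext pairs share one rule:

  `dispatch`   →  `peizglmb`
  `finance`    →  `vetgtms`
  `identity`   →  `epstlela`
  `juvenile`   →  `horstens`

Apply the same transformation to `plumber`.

znoqjsf

d(3)→p(15) and i(8)→e(4) fit y≡3x+6 (mod 26); the inverse of 3 mod 26 is 9. This is an affine cipher: with a=0,…,z=25, each position x becomes (3x+6) mod 26.
Applying it to plumber: p(15)→3·15+6≡25=z; l(11)→3·11+6≡13=n; u(20)→3·20+6≡14=o; m(12)→3·12+6≡16=q; b(1)→3·1+6≡9=j; e(4)→3·4+6≡18=s; r(17)→3·17+6≡5=f (all mod 26).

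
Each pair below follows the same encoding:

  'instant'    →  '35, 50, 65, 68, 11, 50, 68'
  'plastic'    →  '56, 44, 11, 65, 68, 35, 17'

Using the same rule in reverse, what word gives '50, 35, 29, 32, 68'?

night

i(#9)→35 and n(#14)→50: differences scale by 3, so n = 3·pos + 8. Each letter becomes 3×(its alphabet position, a=1..z=26) + 8.
Decoding 50, 35, 29, 32, 68: 50→(50−8)÷3=14=n, 35→(35−8)÷3=9=i, 29→(29−8)÷3=7=g, 32→(32−8)÷3=8=h, 68→(68−8)÷3=20=t.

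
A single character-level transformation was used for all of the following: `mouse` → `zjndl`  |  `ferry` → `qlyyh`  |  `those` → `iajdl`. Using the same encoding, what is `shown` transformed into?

dajxe

m(12)→z(25) and o(14)→j(9) fit y≡5x+17 (mod 26); the inverse of 5 mod 26 is 21. This is an affine cipher: with a=0,…,z=25, each position x becomes (5x+17) mod 26.
On shown: s(18)→5·18+17≡3=d; h(7)→5·7+17≡0=a; o(14)→5·14+17≡9=j; w(22)→5·22+17≡23=x; n(13)→5·13+17≡4=e (all mod 26).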